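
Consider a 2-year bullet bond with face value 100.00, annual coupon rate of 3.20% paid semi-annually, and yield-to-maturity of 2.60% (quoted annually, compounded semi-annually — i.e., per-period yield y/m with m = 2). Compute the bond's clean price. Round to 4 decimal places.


Coupon per period c = face * coupon_rate / m = 1.600000
Periods per year m = 2; per-period yield y/m = 0.013000
Number of cashflows N = 4
Cashflows (t years, CF_t, discount factor 1/(1+y/m)^(m*t), PV):
  t = 0.5000: CF_t = 1.600000, DF = 0.987167, PV = 1.579467
  t = 1.0000: CF_t = 1.600000, DF = 0.974498, PV = 1.559197
  t = 1.5000: CF_t = 1.600000, DF = 0.961992, PV = 1.539188
  t = 2.0000: CF_t = 101.600000, DF = 0.949647, PV = 96.484139
Price P = sum_t PV_t = 101.161991

Answer: Price = 101.1620


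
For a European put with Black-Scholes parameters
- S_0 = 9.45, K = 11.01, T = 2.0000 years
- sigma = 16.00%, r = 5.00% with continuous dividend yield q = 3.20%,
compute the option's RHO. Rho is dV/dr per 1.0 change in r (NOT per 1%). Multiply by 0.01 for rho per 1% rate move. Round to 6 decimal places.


Answer: Rho = -14.652816

Derivation:
d1 = -0.4030031764; d2 = -0.6292773463
phi(d1) = 0.3678263551; exp(-qT) = 0.9380049995; exp(-rT) = 0.9048374180
N(-d2) = 0.7354162502
Rho = -K*T*exp(-rT)*N(-d2) = -11.0100 * 2.0000 * 0.9048374180 * 0.7354162502 = -14.652816


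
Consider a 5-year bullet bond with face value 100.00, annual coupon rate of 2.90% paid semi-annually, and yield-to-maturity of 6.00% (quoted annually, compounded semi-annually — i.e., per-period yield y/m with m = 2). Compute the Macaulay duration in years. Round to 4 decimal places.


Coupon per period c = face * coupon_rate / m = 1.450000
Periods per year m = 2; per-period yield y/m = 0.030000
Number of cashflows N = 10
Cashflows (t years, CF_t, discount factor 1/(1+y/m)^(m*t), PV):
  t = 0.5000: CF_t = 1.450000, DF = 0.970874, PV = 1.407767
  t = 1.0000: CF_t = 1.450000, DF = 0.942596, PV = 1.366764
  t = 1.5000: CF_t = 1.450000, DF = 0.915142, PV = 1.326955
  t = 2.0000: CF_t = 1.450000, DF = 0.888487, PV = 1.288306
  t = 2.5000: CF_t = 1.450000, DF = 0.862609, PV = 1.250783
  t = 3.0000: CF_t = 1.450000, DF = 0.837484, PV = 1.214352
  t = 3.5000: CF_t = 1.450000, DF = 0.813092, PV = 1.178983
  t = 4.0000: CF_t = 1.450000, DF = 0.789409, PV = 1.144643
  t = 4.5000: CF_t = 1.450000, DF = 0.766417, PV = 1.111304
  t = 5.0000: CF_t = 101.450000, DF = 0.744094, PV = 75.488328
Price P = sum_t PV_t = 86.778186
Macaulay numerator sum_t t * PV_t:
  t * PV_t at t = 0.5000: 0.703883
  t * PV_t at t = 1.0000: 1.366764
  t * PV_t at t = 1.5000: 1.990433
  t * PV_t at t = 2.0000: 2.576612
  t * PV_t at t = 2.5000: 3.126957
  t * PV_t at t = 3.0000: 3.643057
  t * PV_t at t = 3.5000: 4.126439
  t * PV_t at t = 4.0000: 4.578574
  t * PV_t at t = 4.5000: 5.000869
  t * PV_t at t = 5.0000: 377.441638
Macaulay duration D = (sum_t t * PV_t) / P = 404.555227 / 86.778186 = 4.661946

Answer: Macaulay duration = 4.6619 years


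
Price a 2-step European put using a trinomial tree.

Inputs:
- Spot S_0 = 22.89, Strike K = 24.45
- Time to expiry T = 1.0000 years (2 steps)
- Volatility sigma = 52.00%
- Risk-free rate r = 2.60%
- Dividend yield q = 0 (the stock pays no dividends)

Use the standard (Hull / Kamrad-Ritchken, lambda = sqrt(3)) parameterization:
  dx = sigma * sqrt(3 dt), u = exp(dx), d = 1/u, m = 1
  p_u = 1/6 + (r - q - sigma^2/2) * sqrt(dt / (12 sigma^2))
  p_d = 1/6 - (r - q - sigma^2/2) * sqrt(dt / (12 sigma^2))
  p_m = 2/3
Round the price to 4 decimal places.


Answer: Price = V(0,0) = 4.8860

Derivation:
dt = T/N = 0.500000; dx = sigma*sqrt(3*dt) = 0.636867
u = exp(dx) = 1.890549; d = 1/u = 0.528947
p_u = 0.123801, p_m = 0.666667, p_d = 0.209533
Discount per step: exp(-r*dt) = 0.987084
Stock lattice S(k, j) with j the centered position index:
  k=0: S(0,+0) = 22.8900
  k=1: S(1,-1) = 12.1076; S(1,+0) = 22.8900; S(1,+1) = 43.2747
  k=2: S(2,-2) = 6.4043; S(2,-1) = 12.1076; S(2,+0) = 22.8900; S(2,+1) = 43.2747; S(2,+2) = 81.8129
Terminal payoffs V(N, j) = max(K - S_T, 0):
  V(2,-2) = 18.045727; V(2,-1) = 12.342407; V(2,+0) = 1.560000; V(2,+1) = 0.000000; V(2,+2) = 0.000000
Backward induction: V(k, j) = exp(-r*dt) * [p_u * V(k+1, j+1) + p_m * V(k+1, j) + p_d * V(k+1, j-1)]
  V(1,-1) = exp(-r*dt) * [p_u*1.560000 + p_m*12.342407 + p_d*18.045727] = 12.044964
  V(1,+0) = exp(-r*dt) * [p_u*0.000000 + p_m*1.560000 + p_d*12.342407] = 3.579304
  V(1,+1) = exp(-r*dt) * [p_u*0.000000 + p_m*0.000000 + p_d*1.560000] = 0.322649
  V(0,+0) = exp(-r*dt) * [p_u*0.322649 + p_m*3.579304 + p_d*12.044964] = 4.886028


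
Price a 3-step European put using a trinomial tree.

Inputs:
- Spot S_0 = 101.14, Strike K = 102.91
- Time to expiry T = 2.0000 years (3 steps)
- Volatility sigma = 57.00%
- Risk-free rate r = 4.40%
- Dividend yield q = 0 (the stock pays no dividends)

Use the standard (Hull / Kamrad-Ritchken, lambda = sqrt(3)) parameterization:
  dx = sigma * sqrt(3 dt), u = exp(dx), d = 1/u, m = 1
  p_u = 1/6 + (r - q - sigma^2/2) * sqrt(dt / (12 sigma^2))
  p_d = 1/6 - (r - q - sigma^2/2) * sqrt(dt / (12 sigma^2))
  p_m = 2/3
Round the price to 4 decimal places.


dt = T/N = 0.666667; dx = sigma*sqrt(3*dt) = 0.806102
u = exp(dx) = 2.239162; d = 1/u = 0.446596
p_u = 0.117686, p_m = 0.666667, p_d = 0.215647
Discount per step: exp(-r*dt) = 0.971093
Stock lattice S(k, j) with j the centered position index:
  k=0: S(0,+0) = 101.1400
  k=1: S(1,-1) = 45.1687; S(1,+0) = 101.1400; S(1,+1) = 226.4689
  k=2: S(2,-2) = 20.1721; S(2,-1) = 45.1687; S(2,+0) = 101.1400; S(2,+1) = 226.4689; S(2,+2) = 507.1005
  k=3: S(3,-3) = 9.0088; S(3,-2) = 20.1721; S(3,-1) = 45.1687; S(3,+0) = 101.1400; S(3,+1) = 226.4689; S(3,+2) = 507.1005; S(3,+3) = 1135.4802
Terminal payoffs V(N, j) = max(K - S_T, 0):
  V(3,-3) = 93.901212; V(3,-2) = 82.737864; V(3,-1) = 57.741318; V(3,+0) = 1.770000; V(3,+1) = 0.000000; V(3,+2) = 0.000000; V(3,+3) = 0.000000
Backward induction: V(k, j) = exp(-r*dt) * [p_u * V(k+1, j+1) + p_m * V(k+1, j) + p_d * V(k+1, j-1)]
  V(2,-2) = exp(-r*dt) * [p_u*57.741318 + p_m*82.737864 + p_d*93.901212] = 79.827185
  V(2,-1) = exp(-r*dt) * [p_u*1.770000 + p_m*57.741318 + p_d*82.737864] = 54.910155
  V(2,+0) = exp(-r*dt) * [p_u*0.000000 + p_m*1.770000 + p_d*57.741318] = 13.237699
  V(2,+1) = exp(-r*dt) * [p_u*0.000000 + p_m*0.000000 + p_d*1.770000] = 0.370662
  V(2,+2) = exp(-r*dt) * [p_u*0.000000 + p_m*0.000000 + p_d*0.000000] = 0.000000
  V(1,-1) = exp(-r*dt) * [p_u*13.237699 + p_m*54.910155 + p_d*79.827185] = 53.778314
  V(1,+0) = exp(-r*dt) * [p_u*0.370662 + p_m*13.237699 + p_d*54.910155] = 20.111309
  V(1,+1) = exp(-r*dt) * [p_u*0.000000 + p_m*0.370662 + p_d*13.237699] = 3.012117
  V(0,+0) = exp(-r*dt) * [p_u*3.012117 + p_m*20.111309 + p_d*53.778314] = 24.626105

Answer: Price = V(0,0) = 24.6261


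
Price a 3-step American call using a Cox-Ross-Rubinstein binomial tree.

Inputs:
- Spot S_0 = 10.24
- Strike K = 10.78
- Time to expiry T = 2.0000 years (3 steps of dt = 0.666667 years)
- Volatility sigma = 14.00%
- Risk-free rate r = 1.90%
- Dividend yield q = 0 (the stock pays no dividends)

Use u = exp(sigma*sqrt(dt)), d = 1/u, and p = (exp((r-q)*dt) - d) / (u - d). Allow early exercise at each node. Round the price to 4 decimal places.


dt = T/N = 0.666667
u = exp(sigma*sqrt(dt)) = 1.121099; d = 1/u = 0.891982
p = (exp((r-q)*dt) - d) / (u - d) = 0.527090
Discount per step: exp(-r*dt) = 0.987413
Stock lattice S(k, i) with i counting down-moves:
  k=0: S(0,0) = 10.2400
  k=1: S(1,0) = 11.4801; S(1,1) = 9.1339
  k=2: S(2,0) = 12.8703; S(2,1) = 10.2400; S(2,2) = 8.1473
  k=3: S(3,0) = 14.4289; S(3,1) = 11.4801; S(3,2) = 9.1339; S(3,3) = 7.2672
Terminal payoffs V(N, i) = max(S_T - K, 0):
  V(3,0) = 3.648857; V(3,1) = 0.700055; V(3,2) = 0.000000; V(3,3) = 0.000000
Backward induction: V(k, i) = exp(-r*dt) * [p * V(k+1, i) + (1-p) * V(k+1, i+1)]; then take max(V_cont, immediate exercise) for American.
  V(2,0) = exp(-r*dt) * [p*3.648857 + (1-p)*0.700055] = 2.225964; exercise = 2.090279; V(2,0) = max -> 2.225964
  V(2,1) = exp(-r*dt) * [p*0.700055 + (1-p)*0.000000] = 0.364347; exercise = 0.000000; V(2,1) = max -> 0.364347
  V(2,2) = exp(-r*dt) * [p*0.000000 + (1-p)*0.000000] = 0.000000; exercise = 0.000000; V(2,2) = max -> 0.000000
  V(1,0) = exp(-r*dt) * [p*2.225964 + (1-p)*0.364347] = 1.328650; exercise = 0.700055; V(1,0) = max -> 1.328650
  V(1,1) = exp(-r*dt) * [p*0.364347 + (1-p)*0.000000] = 0.189627; exercise = 0.000000; V(1,1) = max -> 0.189627
  V(0,0) = exp(-r*dt) * [p*1.328650 + (1-p)*0.189627] = 0.780051; exercise = 0.000000; V(0,0) = max -> 0.780051

Answer: Price = V(0,0) = 0.7801


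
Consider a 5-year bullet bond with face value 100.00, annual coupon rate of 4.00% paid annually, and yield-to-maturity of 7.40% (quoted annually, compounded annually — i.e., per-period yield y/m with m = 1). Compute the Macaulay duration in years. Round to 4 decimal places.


Answer: Macaulay duration = 4.5967 years

Derivation:
Coupon per period c = face * coupon_rate / m = 4.000000
Periods per year m = 1; per-period yield y/m = 0.074000
Number of cashflows N = 5
Cashflows (t years, CF_t, discount factor 1/(1+y/m)^(m*t), PV):
  t = 1.0000: CF_t = 4.000000, DF = 0.931099, PV = 3.724395
  t = 2.0000: CF_t = 4.000000, DF = 0.866945, PV = 3.467779
  t = 3.0000: CF_t = 4.000000, DF = 0.807211, PV = 3.228845
  t = 4.0000: CF_t = 4.000000, DF = 0.751593, PV = 3.006373
  t = 5.0000: CF_t = 104.000000, DF = 0.699808, PV = 72.779980
Price P = sum_t PV_t = 86.207372
Macaulay numerator sum_t t * PV_t:
  t * PV_t at t = 1.0000: 3.724395
  t * PV_t at t = 2.0000: 6.935558
  t * PV_t at t = 3.0000: 9.686534
  t * PV_t at t = 4.0000: 12.025492
  t * PV_t at t = 5.0000: 363.899900
Macaulay duration D = (sum_t t * PV_t) / P = 396.271880 / 86.207372 = 4.596728


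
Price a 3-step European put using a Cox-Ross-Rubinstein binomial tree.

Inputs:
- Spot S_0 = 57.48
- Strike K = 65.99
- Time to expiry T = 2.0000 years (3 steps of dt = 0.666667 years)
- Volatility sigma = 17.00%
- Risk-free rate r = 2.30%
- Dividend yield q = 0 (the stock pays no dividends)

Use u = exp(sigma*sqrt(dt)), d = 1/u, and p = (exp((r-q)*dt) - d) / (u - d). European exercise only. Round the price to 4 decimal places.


Answer: Price = V(0,0) = 8.4192

Derivation:
dt = T/N = 0.666667
u = exp(sigma*sqrt(dt)) = 1.148899; d = 1/u = 0.870398
p = (exp((r-q)*dt) - d) / (u - d) = 0.520835
Discount per step: exp(-r*dt) = 0.984784
Stock lattice S(k, i) with i counting down-moves:
  k=0: S(0,0) = 57.4800
  k=1: S(1,0) = 66.0387; S(1,1) = 50.0305
  k=2: S(2,0) = 75.8719; S(2,1) = 57.4800; S(2,2) = 43.5465
  k=3: S(3,0) = 87.1691; S(3,1) = 66.0387; S(3,2) = 50.0305; S(3,3) = 37.9028
Terminal payoffs V(N, i) = max(K - S_T, 0):
  V(3,0) = 0.000000; V(3,1) = 0.000000; V(3,2) = 15.959509; V(3,3) = 28.087245
Backward induction: V(k, i) = exp(-r*dt) * [p * V(k+1, i) + (1-p) * V(k+1, i+1)].
  V(2,0) = exp(-r*dt) * [p*0.000000 + (1-p)*0.000000] = 0.000000
  V(2,1) = exp(-r*dt) * [p*0.000000 + (1-p)*15.959509] = 7.530869
  V(2,2) = exp(-r*dt) * [p*15.959509 + (1-p)*28.087245] = 21.439420
  V(1,0) = exp(-r*dt) * [p*0.000000 + (1-p)*7.530869] = 3.553617
  V(1,1) = exp(-r*dt) * [p*7.530869 + (1-p)*21.439420] = 13.979352
  V(0,0) = exp(-r*dt) * [p*3.553617 + (1-p)*13.979352] = 8.419171


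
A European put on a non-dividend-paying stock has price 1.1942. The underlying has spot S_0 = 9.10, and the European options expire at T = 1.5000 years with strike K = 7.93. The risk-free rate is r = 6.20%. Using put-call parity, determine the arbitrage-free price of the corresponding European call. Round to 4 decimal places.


Answer: Call price = 3.0684

Derivation:
Put-call parity: C - P = S_0 * exp(-qT) - K * exp(-rT).
S_0 * exp(-qT) = 9.1000 * 1.00000000 = 9.10000000
K * exp(-rT) = 7.9300 * 0.91119350 = 7.22576446
C = P + S*exp(-qT) - K*exp(-rT)
C = 1.1942 + 9.10000000 - 7.22576446 = 3.0684


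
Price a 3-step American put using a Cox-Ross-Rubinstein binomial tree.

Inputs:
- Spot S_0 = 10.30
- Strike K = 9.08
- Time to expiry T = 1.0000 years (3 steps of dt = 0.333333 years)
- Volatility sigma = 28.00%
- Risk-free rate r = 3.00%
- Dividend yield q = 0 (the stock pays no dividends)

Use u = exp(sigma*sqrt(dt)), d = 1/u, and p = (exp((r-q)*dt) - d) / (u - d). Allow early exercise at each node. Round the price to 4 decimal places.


dt = T/N = 0.333333
u = exp(sigma*sqrt(dt)) = 1.175458; d = 1/u = 0.850732
p = (exp((r-q)*dt) - d) / (u - d) = 0.490623
Discount per step: exp(-r*dt) = 0.990050
Stock lattice S(k, i) with i counting down-moves:
  k=0: S(0,0) = 10.3000
  k=1: S(1,0) = 12.1072; S(1,1) = 8.7625
  k=2: S(2,0) = 14.2315; S(2,1) = 10.3000; S(2,2) = 7.4546
  k=3: S(3,0) = 16.7286; S(3,1) = 12.1072; S(3,2) = 8.7625; S(3,3) = 6.3418
Terminal payoffs V(N, i) = max(K - S_T, 0):
  V(3,0) = 0.000000; V(3,1) = 0.000000; V(3,2) = 0.317460; V(3,3) = 2.738155
Backward induction: V(k, i) = exp(-r*dt) * [p * V(k+1, i) + (1-p) * V(k+1, i+1)]; then take max(V_cont, immediate exercise) for American.
  V(2,0) = exp(-r*dt) * [p*0.000000 + (1-p)*0.000000] = 0.000000; exercise = 0.000000; V(2,0) = max -> 0.000000
  V(2,1) = exp(-r*dt) * [p*0.000000 + (1-p)*0.317460] = 0.160098; exercise = 0.000000; V(2,1) = max -> 0.160098
  V(2,2) = exp(-r*dt) * [p*0.317460 + (1-p)*2.738155] = 1.535079; exercise = 1.625426; V(2,2) = max -> 1.625426
  V(1,0) = exp(-r*dt) * [p*0.000000 + (1-p)*0.160098] = 0.080739; exercise = 0.000000; V(1,0) = max -> 0.080739
  V(1,1) = exp(-r*dt) * [p*0.160098 + (1-p)*1.625426] = 0.897483; exercise = 0.317460; V(1,1) = max -> 0.897483
  V(0,0) = exp(-r*dt) * [p*0.080739 + (1-p)*0.897483] = 0.491826; exercise = 0.000000; V(0,0) = max -> 0.491826

Answer: Price = V(0,0) = 0.4918


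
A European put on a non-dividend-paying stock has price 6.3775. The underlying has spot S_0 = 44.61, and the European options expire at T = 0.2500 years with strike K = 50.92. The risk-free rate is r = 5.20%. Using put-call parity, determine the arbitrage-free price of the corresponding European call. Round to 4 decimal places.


Put-call parity: C - P = S_0 * exp(-qT) - K * exp(-rT).
S_0 * exp(-qT) = 44.6100 * 1.00000000 = 44.61000000
K * exp(-rT) = 50.9200 * 0.98708414 = 50.26232416
C = P + S*exp(-qT) - K*exp(-rT)
C = 6.3775 + 44.61000000 - 50.26232416 = 0.7252

Answer: Call price = 0.7252


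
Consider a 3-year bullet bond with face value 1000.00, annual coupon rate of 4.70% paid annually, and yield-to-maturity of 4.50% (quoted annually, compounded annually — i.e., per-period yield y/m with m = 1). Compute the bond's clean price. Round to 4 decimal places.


Coupon per period c = face * coupon_rate / m = 47.000000
Periods per year m = 1; per-period yield y/m = 0.045000
Number of cashflows N = 3
Cashflows (t years, CF_t, discount factor 1/(1+y/m)^(m*t), PV):
  t = 1.0000: CF_t = 47.000000, DF = 0.956938, PV = 44.976077
  t = 2.0000: CF_t = 47.000000, DF = 0.915730, PV = 43.039308
  t = 3.0000: CF_t = 1047.000000, DF = 0.876297, PV = 917.482544
Price P = sum_t PV_t = 1005.497929

Answer: Price = 1005.4979


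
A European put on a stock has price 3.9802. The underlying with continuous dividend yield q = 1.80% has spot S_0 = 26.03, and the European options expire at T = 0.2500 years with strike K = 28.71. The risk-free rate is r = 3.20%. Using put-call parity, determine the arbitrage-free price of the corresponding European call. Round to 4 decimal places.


Answer: Call price = 1.4121

Derivation:
Put-call parity: C - P = S_0 * exp(-qT) - K * exp(-rT).
S_0 * exp(-qT) = 26.0300 * 0.99551011 = 25.91312816
K * exp(-rT) = 28.7100 * 0.99203191 = 28.48123627
C = P + S*exp(-qT) - K*exp(-rT)
C = 3.9802 + 25.91312816 - 28.48123627 = 1.4121


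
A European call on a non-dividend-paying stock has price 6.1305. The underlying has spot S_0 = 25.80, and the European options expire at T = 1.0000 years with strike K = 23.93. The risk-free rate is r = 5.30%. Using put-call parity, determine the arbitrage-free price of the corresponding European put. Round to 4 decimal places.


Put-call parity: C - P = S_0 * exp(-qT) - K * exp(-rT).
S_0 * exp(-qT) = 25.8000 * 1.00000000 = 25.80000000
K * exp(-rT) = 23.9300 * 0.94838001 = 22.69473370
P = C - S*exp(-qT) + K*exp(-rT)
P = 6.1305 - 25.80000000 + 22.69473370 = 3.0252

Answer: Put price = 3.0252


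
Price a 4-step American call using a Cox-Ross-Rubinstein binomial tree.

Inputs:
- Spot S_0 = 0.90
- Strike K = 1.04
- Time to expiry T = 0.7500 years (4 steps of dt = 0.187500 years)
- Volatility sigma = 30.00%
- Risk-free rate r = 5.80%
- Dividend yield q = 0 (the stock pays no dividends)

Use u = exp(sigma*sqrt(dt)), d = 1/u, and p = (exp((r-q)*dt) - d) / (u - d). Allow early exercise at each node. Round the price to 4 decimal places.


Answer: Price = V(0,0) = 0.0621

Derivation:
dt = T/N = 0.187500
u = exp(sigma*sqrt(dt)) = 1.138719; d = 1/u = 0.878180
p = (exp((r-q)*dt) - d) / (u - d) = 0.509538
Discount per step: exp(-r*dt) = 0.989184
Stock lattice S(k, i) with i counting down-moves:
  k=0: S(0,0) = 0.9000
  k=1: S(1,0) = 1.0248; S(1,1) = 0.7904
  k=2: S(2,0) = 1.1670; S(2,1) = 0.9000; S(2,2) = 0.6941
  k=3: S(3,0) = 1.3289; S(3,1) = 1.0248; S(3,2) = 0.7904; S(3,3) = 0.6095
  k=4: S(4,0) = 1.5132; S(4,1) = 1.1670; S(4,2) = 0.9000; S(4,3) = 0.6941; S(4,4) = 0.5353
Terminal payoffs V(N, i) = max(S_T - K, 0):
  V(4,0) = 0.473243; V(4,1) = 0.127013; V(4,2) = 0.000000; V(4,3) = 0.000000; V(4,4) = 0.000000
Backward induction: V(k, i) = exp(-r*dt) * [p * V(k+1, i) + (1-p) * V(k+1, i+1)]; then take max(V_cont, immediate exercise) for American.
  V(3,0) = exp(-r*dt) * [p*0.473243 + (1-p)*0.127013] = 0.300148; exercise = 0.288899; V(3,0) = max -> 0.300148
  V(3,1) = exp(-r*dt) * [p*0.127013 + (1-p)*0.000000] = 0.064018; exercise = 0.000000; V(3,1) = max -> 0.064018
  V(3,2) = exp(-r*dt) * [p*0.000000 + (1-p)*0.000000] = 0.000000; exercise = 0.000000; V(3,2) = max -> 0.000000
  V(3,3) = exp(-r*dt) * [p*0.000000 + (1-p)*0.000000] = 0.000000; exercise = 0.000000; V(3,3) = max -> 0.000000
  V(2,0) = exp(-r*dt) * [p*0.300148 + (1-p)*0.064018] = 0.182341; exercise = 0.127013; V(2,0) = max -> 0.182341
  V(2,1) = exp(-r*dt) * [p*0.064018 + (1-p)*0.000000] = 0.032267; exercise = 0.000000; V(2,1) = max -> 0.032267
  V(2,2) = exp(-r*dt) * [p*0.000000 + (1-p)*0.000000] = 0.000000; exercise = 0.000000; V(2,2) = max -> 0.000000
  V(1,0) = exp(-r*dt) * [p*0.182341 + (1-p)*0.032267] = 0.107559; exercise = 0.000000; V(1,0) = max -> 0.107559
  V(1,1) = exp(-r*dt) * [p*0.032267 + (1-p)*0.000000] = 0.016263; exercise = 0.000000; V(1,1) = max -> 0.016263
  V(0,0) = exp(-r*dt) * [p*0.107559 + (1-p)*0.016263] = 0.062103; exercise = 0.000000; V(0,0) = max -> 0.062103


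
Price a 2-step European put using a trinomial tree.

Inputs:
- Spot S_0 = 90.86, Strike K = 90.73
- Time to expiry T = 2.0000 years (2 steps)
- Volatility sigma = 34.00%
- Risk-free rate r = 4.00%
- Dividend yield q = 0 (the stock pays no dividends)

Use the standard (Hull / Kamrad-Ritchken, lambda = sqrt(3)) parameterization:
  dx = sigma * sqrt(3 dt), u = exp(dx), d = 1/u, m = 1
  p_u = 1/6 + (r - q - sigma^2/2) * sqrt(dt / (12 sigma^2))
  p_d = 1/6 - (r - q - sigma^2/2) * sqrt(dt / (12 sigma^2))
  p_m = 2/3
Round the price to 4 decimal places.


Answer: Price = V(0,0) = 10.9326

Derivation:
dt = T/N = 1.000000; dx = sigma*sqrt(3*dt) = 0.588897
u = exp(dx) = 1.802000; d = 1/u = 0.554939
p_u = 0.151554, p_m = 0.666667, p_d = 0.181780
Discount per step: exp(-r*dt) = 0.960789
Stock lattice S(k, j) with j the centered position index:
  k=0: S(0,+0) = 90.8600
  k=1: S(1,-1) = 50.4217; S(1,+0) = 90.8600; S(1,+1) = 163.7297
  k=2: S(2,-2) = 27.9810; S(2,-1) = 50.4217; S(2,+0) = 90.8600; S(2,+1) = 163.7297; S(2,+2) = 295.0410
Terminal payoffs V(N, j) = max(K - S_T, 0):
  V(2,-2) = 62.749011; V(2,-1) = 40.308252; V(2,+0) = 0.000000; V(2,+1) = 0.000000; V(2,+2) = 0.000000
Backward induction: V(k, j) = exp(-r*dt) * [p_u * V(k+1, j+1) + p_m * V(k+1, j) + p_d * V(k+1, j-1)]
  V(1,-1) = exp(-r*dt) * [p_u*0.000000 + p_m*40.308252 + p_d*62.749011] = 36.777734
  V(1,+0) = exp(-r*dt) * [p_u*0.000000 + p_m*0.000000 + p_d*40.308252] = 7.039916
  V(1,+1) = exp(-r*dt) * [p_u*0.000000 + p_m*0.000000 + p_d*0.000000] = 0.000000
  V(0,+0) = exp(-r*dt) * [p_u*0.000000 + p_m*7.039916 + p_d*36.777734] = 10.932555


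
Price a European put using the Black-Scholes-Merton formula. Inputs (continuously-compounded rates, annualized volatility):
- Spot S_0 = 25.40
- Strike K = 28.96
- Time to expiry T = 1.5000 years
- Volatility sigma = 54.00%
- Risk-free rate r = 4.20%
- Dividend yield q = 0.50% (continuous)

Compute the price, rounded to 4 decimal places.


d1 = (ln(S/K) + (r - q + 0.5*sigma^2) * T) / (sigma * sqrt(T)) = 0.21627120
d2 = d1 - sigma * sqrt(T) = -0.44509103
exp(-rT) = 0.93894347; exp(-qT) = 0.99252805
P = K * exp(-rT) * N(-d2) - S_0 * exp(-qT) * N(-d1)
N(-d1) = 0.41438818; N(-d2) = 0.67187301
P = 28.9600 * 0.93894347 * 0.67187301 - 25.4000 * 0.99252805 * 0.41438818 = 7.8226

Answer: Price = 7.8226


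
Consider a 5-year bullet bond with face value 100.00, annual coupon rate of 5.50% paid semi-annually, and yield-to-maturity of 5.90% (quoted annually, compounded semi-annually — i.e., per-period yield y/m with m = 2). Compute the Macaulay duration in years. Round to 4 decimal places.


Coupon per period c = face * coupon_rate / m = 2.750000
Periods per year m = 2; per-period yield y/m = 0.029500
Number of cashflows N = 10
Cashflows (t years, CF_t, discount factor 1/(1+y/m)^(m*t), PV):
  t = 0.5000: CF_t = 2.750000, DF = 0.971345, PV = 2.671200
  t = 1.0000: CF_t = 2.750000, DF = 0.943512, PV = 2.594657
  t = 1.5000: CF_t = 2.750000, DF = 0.916476, PV = 2.520308
  t = 2.0000: CF_t = 2.750000, DF = 0.890214, PV = 2.448089
  t = 2.5000: CF_t = 2.750000, DF = 0.864706, PV = 2.377940
  t = 3.0000: CF_t = 2.750000, DF = 0.839928, PV = 2.309801
  t = 3.5000: CF_t = 2.750000, DF = 0.815860, PV = 2.243614
  t = 4.0000: CF_t = 2.750000, DF = 0.792482, PV = 2.179324
  t = 4.5000: CF_t = 2.750000, DF = 0.769773, PV = 2.116877
  t = 5.0000: CF_t = 102.750000, DF = 0.747716, PV = 76.827787
Price P = sum_t PV_t = 98.289598
Macaulay numerator sum_t t * PV_t:
  t * PV_t at t = 0.5000: 1.335600
  t * PV_t at t = 1.0000: 2.594657
  t * PV_t at t = 1.5000: 3.780462
  t * PV_t at t = 2.0000: 4.896179
  t * PV_t at t = 2.5000: 5.944851
  t * PV_t at t = 3.0000: 6.929403
  t * PV_t at t = 3.5000: 7.852651
  t * PV_t at t = 4.0000: 8.717298
  t * PV_t at t = 4.5000: 9.525945
  t * PV_t at t = 5.0000: 384.138933
Macaulay duration D = (sum_t t * PV_t) / P = 435.715978 / 98.289598 = 4.432982

Answer: Macaulay duration = 4.4330 years


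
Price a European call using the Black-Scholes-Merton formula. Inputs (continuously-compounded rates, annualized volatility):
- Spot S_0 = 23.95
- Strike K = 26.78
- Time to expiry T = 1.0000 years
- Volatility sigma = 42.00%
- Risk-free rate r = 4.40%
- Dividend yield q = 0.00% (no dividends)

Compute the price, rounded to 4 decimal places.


Answer: Price = 3.3372

Derivation:
d1 = (ln(S/K) + (r - q + 0.5*sigma^2) * T) / (sigma * sqrt(T)) = 0.04884044
d2 = d1 - sigma * sqrt(T) = -0.37115956
exp(-rT) = 0.95695396; exp(-qT) = 1.00000000
C = S_0 * exp(-qT) * N(d1) - K * exp(-rT) * N(d2)
N(d1) = 0.51947677; N(d2) = 0.35525934
C = 23.9500 * 1.00000000 * 0.51947677 - 26.7800 * 0.95695396 * 0.35525934 = 3.3372


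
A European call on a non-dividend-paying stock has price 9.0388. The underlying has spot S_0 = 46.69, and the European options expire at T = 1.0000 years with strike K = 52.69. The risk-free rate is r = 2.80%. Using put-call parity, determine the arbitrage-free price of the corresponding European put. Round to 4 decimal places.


Put-call parity: C - P = S_0 * exp(-qT) - K * exp(-rT).
S_0 * exp(-qT) = 46.6900 * 1.00000000 = 46.69000000
K * exp(-rT) = 52.6900 * 0.97238837 = 51.23514305
P = C - S*exp(-qT) + K*exp(-rT)
P = 9.0388 - 46.69000000 + 51.23514305 = 13.5839

Answer: Put price = 13.5839


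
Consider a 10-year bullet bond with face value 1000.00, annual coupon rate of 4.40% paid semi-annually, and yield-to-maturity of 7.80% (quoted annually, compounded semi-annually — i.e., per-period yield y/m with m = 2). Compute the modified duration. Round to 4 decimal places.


Answer: Modified duration = 7.5879

Derivation:
Coupon per period c = face * coupon_rate / m = 22.000000
Periods per year m = 2; per-period yield y/m = 0.039000
Number of cashflows N = 20
Cashflows (t years, CF_t, discount factor 1/(1+y/m)^(m*t), PV):
  t = 0.5000: CF_t = 22.000000, DF = 0.962464, PV = 21.174206
  t = 1.0000: CF_t = 22.000000, DF = 0.926337, PV = 20.379409
  t = 1.5000: CF_t = 22.000000, DF = 0.891566, PV = 19.614446
  t = 2.0000: CF_t = 22.000000, DF = 0.858100, PV = 18.878196
  t = 2.5000: CF_t = 22.000000, DF = 0.825890, PV = 18.169582
  t = 3.0000: CF_t = 22.000000, DF = 0.794889, PV = 17.487567
  t = 3.5000: CF_t = 22.000000, DF = 0.765052, PV = 16.831152
  t = 4.0000: CF_t = 22.000000, DF = 0.736335, PV = 16.199377
  t = 4.5000: CF_t = 22.000000, DF = 0.708696, PV = 15.591315
  t = 5.0000: CF_t = 22.000000, DF = 0.682094, PV = 15.006078
  t = 5.5000: CF_t = 22.000000, DF = 0.656491, PV = 14.442809
  t = 6.0000: CF_t = 22.000000, DF = 0.631849, PV = 13.900682
  t = 6.5000: CF_t = 22.000000, DF = 0.608132, PV = 13.378905
  t = 7.0000: CF_t = 22.000000, DF = 0.585305, PV = 12.876713
  t = 7.5000: CF_t = 22.000000, DF = 0.563335, PV = 12.393371
  t = 8.0000: CF_t = 22.000000, DF = 0.542190, PV = 11.928173
  t = 8.5000: CF_t = 22.000000, DF = 0.521838, PV = 11.480436
  t = 9.0000: CF_t = 22.000000, DF = 0.502250, PV = 11.049505
  t = 9.5000: CF_t = 22.000000, DF = 0.483398, PV = 10.634750
  t = 10.0000: CF_t = 1022.000000, DF = 0.465253, PV = 475.488420
Price P = sum_t PV_t = 766.905092
First compute Macaulay numerator sum_t t * PV_t:
  t * PV_t at t = 0.5000: 10.587103
  t * PV_t at t = 1.0000: 20.379409
  t * PV_t at t = 1.5000: 29.421668
  t * PV_t at t = 2.0000: 37.756392
  t * PV_t at t = 2.5000: 45.423956
  t * PV_t at t = 3.0000: 52.462701
  t * PV_t at t = 3.5000: 58.909033
  t * PV_t at t = 4.0000: 64.797506
  t * PV_t at t = 4.5000: 70.160919
  t * PV_t at t = 5.0000: 75.030391
  t * PV_t at t = 5.5000: 79.435448
  t * PV_t at t = 6.0000: 83.404092
  t * PV_t at t = 6.5000: 86.962881
  t * PV_t at t = 7.0000: 90.136991
  t * PV_t at t = 7.5000: 92.950286
  t * PV_t at t = 8.0000: 95.425382
  t * PV_t at t = 8.5000: 97.583704
  t * PV_t at t = 9.0000: 99.445545
  t * PV_t at t = 9.5000: 101.030123
  t * PV_t at t = 10.0000: 4754.884200
Macaulay duration D = 6046.187731 / 766.905092 = 7.883880
Modified duration = D / (1 + y/m) = 7.883880 / (1 + 0.039000) = 7.587950


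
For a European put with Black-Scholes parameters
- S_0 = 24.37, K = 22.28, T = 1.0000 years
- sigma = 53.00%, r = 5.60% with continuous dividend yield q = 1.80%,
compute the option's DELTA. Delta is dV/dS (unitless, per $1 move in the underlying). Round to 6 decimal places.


d1 = 0.5058744388; d2 = -0.0241255612
phi(d1) = 0.3510266940; exp(-qT) = 0.9821610324; exp(-rT) = 0.9455391359
N(-d1) = 0.3064723988
Delta = -exp(-qT) * N(-d1) = -0.9821610324 * 0.3064723988 = -0.301005

Answer: Delta = -0.301005


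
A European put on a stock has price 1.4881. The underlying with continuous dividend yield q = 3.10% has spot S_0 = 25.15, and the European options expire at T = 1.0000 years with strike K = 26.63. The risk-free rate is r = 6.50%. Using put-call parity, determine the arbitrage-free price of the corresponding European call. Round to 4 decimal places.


Answer: Call price = 0.9163

Derivation:
Put-call parity: C - P = S_0 * exp(-qT) - K * exp(-rT).
S_0 * exp(-qT) = 25.1500 * 0.96947557 = 24.38231066
K * exp(-rT) = 26.6300 * 0.93706746 = 24.95410655
C = P + S*exp(-qT) - K*exp(-rT)
C = 1.4881 + 24.38231066 - 24.95410655 = 0.9163


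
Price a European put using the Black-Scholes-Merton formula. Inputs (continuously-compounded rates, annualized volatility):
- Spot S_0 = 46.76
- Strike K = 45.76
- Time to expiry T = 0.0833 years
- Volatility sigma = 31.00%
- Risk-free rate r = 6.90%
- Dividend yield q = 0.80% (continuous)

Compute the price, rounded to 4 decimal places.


d1 = (ln(S/K) + (r - q + 0.5*sigma^2) * T) / (sigma * sqrt(T)) = 0.34314493
d2 = d1 - sigma * sqrt(T) = 0.25367354
exp(-rT) = 0.99426879; exp(-qT) = 0.99933382
P = K * exp(-rT) * N(-d2) - S_0 * exp(-qT) * N(-d1)
N(-d1) = 0.36574472; N(-d2) = 0.39987389
P = 45.7600 * 0.99426879 * 0.39987389 - 46.7600 * 0.99933382 * 0.36574472 = 1.1025

Answer: Price = 1.1025


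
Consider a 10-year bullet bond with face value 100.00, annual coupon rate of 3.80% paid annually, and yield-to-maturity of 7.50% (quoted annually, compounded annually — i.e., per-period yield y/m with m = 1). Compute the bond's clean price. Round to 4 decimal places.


Answer: Price = 74.6029

Derivation:
Coupon per period c = face * coupon_rate / m = 3.800000
Periods per year m = 1; per-period yield y/m = 0.075000
Number of cashflows N = 10
Cashflows (t years, CF_t, discount factor 1/(1+y/m)^(m*t), PV):
  t = 1.0000: CF_t = 3.800000, DF = 0.930233, PV = 3.534884
  t = 2.0000: CF_t = 3.800000, DF = 0.865333, PV = 3.288264
  t = 3.0000: CF_t = 3.800000, DF = 0.804961, PV = 3.058850
  t = 4.0000: CF_t = 3.800000, DF = 0.748801, PV = 2.845442
  t = 5.0000: CF_t = 3.800000, DF = 0.696559, PV = 2.646923
  t = 6.0000: CF_t = 3.800000, DF = 0.647962, PV = 2.462254
  t = 7.0000: CF_t = 3.800000, DF = 0.602755, PV = 2.290469
  t = 8.0000: CF_t = 3.800000, DF = 0.560702, PV = 2.130668
  t = 9.0000: CF_t = 3.800000, DF = 0.521583, PV = 1.982017
  t = 10.0000: CF_t = 103.800000, DF = 0.485194, PV = 50.363130
Price P = sum_t PV_t = 74.602900


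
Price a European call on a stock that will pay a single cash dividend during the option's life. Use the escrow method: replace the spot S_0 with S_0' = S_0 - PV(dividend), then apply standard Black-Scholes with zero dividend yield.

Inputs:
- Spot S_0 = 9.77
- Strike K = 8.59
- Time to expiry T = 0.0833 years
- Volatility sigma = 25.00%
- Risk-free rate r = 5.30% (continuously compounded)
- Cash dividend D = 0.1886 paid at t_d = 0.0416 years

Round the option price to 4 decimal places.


Answer: Price = 1.0457

Derivation:
PV(D) = D * exp(-r * t_d) = 0.1886 * 0.99779763 = 0.18818463
S_0' = S_0 - PV(D) = 9.7700 - 0.18818463 = 9.58181537
d1 = (ln(S_0'/K) + (r + sigma^2/2)*T) / (sigma*sqrt(T)) = 1.61163341
d2 = d1 - sigma*sqrt(T) = 1.53947906
exp(-rT) = 0.99559483
N(d1) = 0.94647913; N(d2) = 0.93815631
C = S_0' * N(d1) - K * exp(-rT) * N(d2) = 9.58181537 * 0.94647913 - 8.5900 * 0.99559483 * 0.93815631 = 1.0457


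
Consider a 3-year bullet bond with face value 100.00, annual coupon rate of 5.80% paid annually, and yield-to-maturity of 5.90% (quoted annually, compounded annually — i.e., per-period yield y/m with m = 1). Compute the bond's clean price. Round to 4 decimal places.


Coupon per period c = face * coupon_rate / m = 5.800000
Periods per year m = 1; per-period yield y/m = 0.059000
Number of cashflows N = 3
Cashflows (t years, CF_t, discount factor 1/(1+y/m)^(m*t), PV):
  t = 1.0000: CF_t = 5.800000, DF = 0.944287, PV = 5.476865
  t = 2.0000: CF_t = 5.800000, DF = 0.891678, PV = 5.171733
  t = 3.0000: CF_t = 105.800000, DF = 0.842000, PV = 89.083606
Price P = sum_t PV_t = 99.732203

Answer: Price = 99.7322


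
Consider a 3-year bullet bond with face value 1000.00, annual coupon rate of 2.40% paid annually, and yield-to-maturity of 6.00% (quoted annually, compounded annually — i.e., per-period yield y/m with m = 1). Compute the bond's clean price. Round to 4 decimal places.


Answer: Price = 903.7716

Derivation:
Coupon per period c = face * coupon_rate / m = 24.000000
Periods per year m = 1; per-period yield y/m = 0.060000
Number of cashflows N = 3
Cashflows (t years, CF_t, discount factor 1/(1+y/m)^(m*t), PV):
  t = 1.0000: CF_t = 24.000000, DF = 0.943396, PV = 22.641509
  t = 2.0000: CF_t = 24.000000, DF = 0.889996, PV = 21.359915
  t = 3.0000: CF_t = 1024.000000, DF = 0.839619, PV = 859.770146
Price P = sum_t PV_t = 903.771570


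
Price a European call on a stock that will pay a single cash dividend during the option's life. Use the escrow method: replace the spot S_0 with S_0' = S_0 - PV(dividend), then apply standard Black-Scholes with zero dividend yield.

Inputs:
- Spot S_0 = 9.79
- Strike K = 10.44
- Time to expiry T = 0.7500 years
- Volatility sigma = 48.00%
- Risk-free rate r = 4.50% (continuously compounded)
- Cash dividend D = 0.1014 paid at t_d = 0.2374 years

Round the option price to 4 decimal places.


Answer: Price = 1.4345

Derivation:
PV(D) = D * exp(-r * t_d) = 0.1014 * 0.98937386 = 0.10032251
S_0' = S_0 - PV(D) = 9.7900 - 0.10032251 = 9.68967749
d1 = (ln(S_0'/K) + (r + sigma^2/2)*T) / (sigma*sqrt(T)) = 0.10961611
d2 = d1 - sigma*sqrt(T) = -0.30607609
exp(-rT) = 0.96681318
N(d1) = 0.54364308; N(d2) = 0.37977336
C = S_0' * N(d1) - K * exp(-rT) * N(d2) = 9.68967749 * 0.54364308 - 10.4400 * 0.96681318 * 0.37977336 = 1.4345


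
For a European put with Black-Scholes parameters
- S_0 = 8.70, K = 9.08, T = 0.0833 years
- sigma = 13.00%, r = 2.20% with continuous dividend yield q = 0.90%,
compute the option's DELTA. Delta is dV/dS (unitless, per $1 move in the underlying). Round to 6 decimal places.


d1 = -1.0917936243; d2 = -1.1293138855
phi(d1) = 0.2198202324; exp(-qT) = 0.9992505810; exp(-rT) = 0.9981690782
N(-d1) = 0.8625380890
Delta = -exp(-qT) * N(-d1) = -0.9992505810 * 0.8625380890 = -0.861892

Answer: Delta = -0.861892


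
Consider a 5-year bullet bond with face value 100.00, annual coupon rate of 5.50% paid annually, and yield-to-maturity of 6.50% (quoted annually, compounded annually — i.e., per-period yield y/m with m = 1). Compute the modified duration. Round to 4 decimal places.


Coupon per period c = face * coupon_rate / m = 5.500000
Periods per year m = 1; per-period yield y/m = 0.065000
Number of cashflows N = 5
Cashflows (t years, CF_t, discount factor 1/(1+y/m)^(m*t), PV):
  t = 1.0000: CF_t = 5.500000, DF = 0.938967, PV = 5.164319
  t = 2.0000: CF_t = 5.500000, DF = 0.881659, PV = 4.849126
  t = 3.0000: CF_t = 5.500000, DF = 0.827849, PV = 4.553170
  t = 4.0000: CF_t = 5.500000, DF = 0.777323, PV = 4.275277
  t = 5.0000: CF_t = 105.500000, DF = 0.729881, PV = 77.002428
Price P = sum_t PV_t = 95.844321
First compute Macaulay numerator sum_t t * PV_t:
  t * PV_t at t = 1.0000: 5.164319
  t * PV_t at t = 2.0000: 9.698252
  t * PV_t at t = 3.0000: 13.659510
  t * PV_t at t = 4.0000: 17.101108
  t * PV_t at t = 5.0000: 385.012141
Macaulay duration D = 430.635331 / 95.844321 = 4.493071
Modified duration = D / (1 + y/m) = 4.493071 / (1 + 0.065000) = 4.218846

Answer: Modified duration = 4.2188


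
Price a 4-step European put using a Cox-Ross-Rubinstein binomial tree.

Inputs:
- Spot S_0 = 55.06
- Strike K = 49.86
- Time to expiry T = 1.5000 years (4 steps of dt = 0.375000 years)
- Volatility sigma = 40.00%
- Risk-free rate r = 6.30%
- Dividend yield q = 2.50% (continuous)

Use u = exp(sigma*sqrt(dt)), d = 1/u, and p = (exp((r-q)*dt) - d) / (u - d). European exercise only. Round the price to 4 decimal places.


Answer: Price = V(0,0) = 6.2606

Derivation:
dt = T/N = 0.375000
u = exp(sigma*sqrt(dt)) = 1.277556; d = 1/u = 0.782744
p = (exp((r-q)*dt) - d) / (u - d) = 0.468072
Discount per step: exp(-r*dt) = 0.976652
Stock lattice S(k, i) with i counting down-moves:
  k=0: S(0,0) = 55.0600
  k=1: S(1,0) = 70.3422; S(1,1) = 43.0979
  k=2: S(2,0) = 89.8662; S(2,1) = 55.0600; S(2,2) = 33.7347
  k=3: S(3,0) = 114.8091; S(3,1) = 70.3422; S(3,2) = 43.0979; S(3,3) = 26.4056
  k=4: S(4,0) = 146.6750; S(4,1) = 89.8662; S(4,2) = 55.0600; S(4,3) = 33.7347; S(4,4) = 20.6688
Terminal payoffs V(N, i) = max(K - S_T, 0):
  V(4,0) = 0.000000; V(4,1) = 0.000000; V(4,2) = 0.000000; V(4,3) = 16.125348; V(4,4) = 29.191153
Backward induction: V(k, i) = exp(-r*dt) * [p * V(k+1, i) + (1-p) * V(k+1, i+1)].
  V(3,0) = exp(-r*dt) * [p*0.000000 + (1-p)*0.000000] = 0.000000
  V(3,1) = exp(-r*dt) * [p*0.000000 + (1-p)*0.000000] = 0.000000
  V(3,2) = exp(-r*dt) * [p*0.000000 + (1-p)*16.125348] = 8.377253
  V(3,3) = exp(-r*dt) * [p*16.125348 + (1-p)*29.191153] = 22.536646
  V(2,0) = exp(-r*dt) * [p*0.000000 + (1-p)*0.000000] = 0.000000
  V(2,1) = exp(-r*dt) * [p*0.000000 + (1-p)*8.377253] = 4.352053
  V(2,2) = exp(-r*dt) * [p*8.377253 + (1-p)*22.536646] = 15.537583
  V(1,0) = exp(-r*dt) * [p*0.000000 + (1-p)*4.352053] = 2.260928
  V(1,1) = exp(-r*dt) * [p*4.352053 + (1-p)*15.537583] = 10.061417
  V(0,0) = exp(-r*dt) * [p*2.260928 + (1-p)*10.061417] = 6.260559


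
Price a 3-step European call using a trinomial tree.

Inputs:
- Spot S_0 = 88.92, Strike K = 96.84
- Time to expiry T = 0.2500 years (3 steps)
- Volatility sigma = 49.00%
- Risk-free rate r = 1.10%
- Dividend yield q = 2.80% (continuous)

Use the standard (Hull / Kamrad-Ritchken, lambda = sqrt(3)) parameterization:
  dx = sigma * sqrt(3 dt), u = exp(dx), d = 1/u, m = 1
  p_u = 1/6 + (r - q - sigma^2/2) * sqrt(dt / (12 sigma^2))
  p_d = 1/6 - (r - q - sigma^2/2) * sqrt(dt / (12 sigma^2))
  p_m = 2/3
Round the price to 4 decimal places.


Answer: Price = V(0,0) = 5.6322

Derivation:
dt = T/N = 0.083333; dx = sigma*sqrt(3*dt) = 0.245000
u = exp(dx) = 1.277621; d = 1/u = 0.782705
p_u = 0.143359, p_m = 0.666667, p_d = 0.189974
Discount per step: exp(-r*dt) = 0.999084
Stock lattice S(k, j) with j the centered position index:
  k=0: S(0,+0) = 88.9200
  k=1: S(1,-1) = 69.5981; S(1,+0) = 88.9200; S(1,+1) = 113.6061
  k=2: S(2,-2) = 54.4747; S(2,-1) = 69.5981; S(2,+0) = 88.9200; S(2,+1) = 113.6061; S(2,+2) = 145.1456
  k=3: S(3,-3) = 42.6376; S(3,-2) = 54.4747; S(3,-1) = 69.5981; S(3,+0) = 88.9200; S(3,+1) = 113.6061; S(3,+2) = 145.1456; S(3,+3) = 185.4411
Terminal payoffs V(N, j) = max(S_T - K, 0):
  V(3,-3) = 0.000000; V(3,-2) = 0.000000; V(3,-1) = 0.000000; V(3,+0) = 0.000000; V(3,+1) = 16.766087; V(3,+2) = 48.305558; V(3,+3) = 88.601059
Backward induction: V(k, j) = exp(-r*dt) * [p_u * V(k+1, j+1) + p_m * V(k+1, j) + p_d * V(k+1, j-1)]
  V(2,-2) = exp(-r*dt) * [p_u*0.000000 + p_m*0.000000 + p_d*0.000000] = 0.000000
  V(2,-1) = exp(-r*dt) * [p_u*0.000000 + p_m*0.000000 + p_d*0.000000] = 0.000000
  V(2,+0) = exp(-r*dt) * [p_u*16.766087 + p_m*0.000000 + p_d*0.000000] = 2.401365
  V(2,+1) = exp(-r*dt) * [p_u*48.305558 + p_m*16.766087 + p_d*0.000000] = 18.085834
  V(2,+2) = exp(-r*dt) * [p_u*88.601059 + p_m*48.305558 + p_d*16.766087] = 48.046517
  V(1,-1) = exp(-r*dt) * [p_u*2.401365 + p_m*0.000000 + p_d*0.000000] = 0.343941
  V(1,+0) = exp(-r*dt) * [p_u*18.085834 + p_m*2.401365 + p_d*0.000000] = 4.189832
  V(1,+1) = exp(-r*dt) * [p_u*48.046517 + p_m*18.085834 + p_d*2.401365] = 19.383537
  V(0,+0) = exp(-r*dt) * [p_u*19.383537 + p_m*4.189832 + p_d*0.343941] = 5.632197


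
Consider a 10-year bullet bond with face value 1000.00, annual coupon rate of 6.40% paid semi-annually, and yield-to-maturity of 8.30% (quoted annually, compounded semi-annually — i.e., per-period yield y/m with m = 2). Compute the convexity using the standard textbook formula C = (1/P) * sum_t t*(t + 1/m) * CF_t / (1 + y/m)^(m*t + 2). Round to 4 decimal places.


Answer: Convexity = 63.3925

Derivation:
Coupon per period c = face * coupon_rate / m = 32.000000
Periods per year m = 2; per-period yield y/m = 0.041500
Number of cashflows N = 20
Cashflows (t years, CF_t, discount factor 1/(1+y/m)^(m*t), PV):
  t = 0.5000: CF_t = 32.000000, DF = 0.960154, PV = 30.724916
  t = 1.0000: CF_t = 32.000000, DF = 0.921895, PV = 29.500639
  t = 1.5000: CF_t = 32.000000, DF = 0.885161, PV = 28.325146
  t = 2.0000: CF_t = 32.000000, DF = 0.849890, PV = 27.196491
  t = 2.5000: CF_t = 32.000000, DF = 0.816025, PV = 26.112810
  t = 3.0000: CF_t = 32.000000, DF = 0.783510, PV = 25.072309
  t = 3.5000: CF_t = 32.000000, DF = 0.752290, PV = 24.073268
  t = 4.0000: CF_t = 32.000000, DF = 0.722314, PV = 23.114036
  t = 4.5000: CF_t = 32.000000, DF = 0.693532, PV = 22.193025
  t = 5.0000: CF_t = 32.000000, DF = 0.665897, PV = 21.308714
  t = 5.5000: CF_t = 32.000000, DF = 0.639364, PV = 20.459639
  t = 6.0000: CF_t = 32.000000, DF = 0.613887, PV = 19.644396
  t = 6.5000: CF_t = 32.000000, DF = 0.589426, PV = 18.861638
  t = 7.0000: CF_t = 32.000000, DF = 0.565940, PV = 18.110070
  t = 7.5000: CF_t = 32.000000, DF = 0.543389, PV = 17.388450
  t = 8.0000: CF_t = 32.000000, DF = 0.521737, PV = 16.695583
  t = 8.5000: CF_t = 32.000000, DF = 0.500948, PV = 16.030325
  t = 9.0000: CF_t = 32.000000, DF = 0.480987, PV = 15.391574
  t = 9.5000: CF_t = 32.000000, DF = 0.461821, PV = 14.778276
  t = 10.0000: CF_t = 1032.000000, DF = 0.443419, PV = 457.608636
Price P = sum_t PV_t = 872.589942
Convexity numerator sum_t t*(t + 1/m) * CF_t / (1+y/m)^(m*t + 2):
  t = 0.5000: term = 14.162573
  t = 1.0000: term = 40.794737
  t = 1.5000: term = 78.338430
  t = 2.0000: term = 125.361545
  t = 2.5000: term = 180.549513
  t = 3.0000: term = 242.697377
  t = 3.5000: term = 310.702355
  t = 4.0000: term = 383.556848
  t = 4.5000: term = 460.341872
  t = 5.0000: term = 540.220898
  t = 5.5000: term = 622.434064
  t = 6.0000: term = 706.292745
  t = 6.5000: term = 791.174463
  t = 7.0000: term = 876.518109
  t = 7.5000: term = 961.819474
  t = 8.0000: term = 1046.627048
  t = 8.5000: term = 1130.538098
  t = 9.0000: term = 1213.194988
  t = 9.5000: term = 1294.281739
  t = 10.0000: term = 44296.046063
Convexity = (1/P) * sum = 55315.652938 / 872.589942 = 63.392494
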